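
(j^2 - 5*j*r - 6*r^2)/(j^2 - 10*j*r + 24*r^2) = (-j - r)/(-j + 4*r)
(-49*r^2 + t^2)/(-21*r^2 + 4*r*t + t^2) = (7*r - t)/(3*r - t)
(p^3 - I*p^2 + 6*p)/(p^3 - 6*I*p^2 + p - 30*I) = p/(p - 5*I)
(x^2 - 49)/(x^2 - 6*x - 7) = (x + 7)/(x + 1)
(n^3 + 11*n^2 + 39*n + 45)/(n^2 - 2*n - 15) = (n^2 + 8*n + 15)/(n - 5)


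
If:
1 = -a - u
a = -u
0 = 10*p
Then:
No Solution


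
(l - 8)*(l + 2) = l^2 - 6*l - 16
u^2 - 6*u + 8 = (u - 4)*(u - 2)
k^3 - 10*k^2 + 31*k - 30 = (k - 5)*(k - 3)*(k - 2)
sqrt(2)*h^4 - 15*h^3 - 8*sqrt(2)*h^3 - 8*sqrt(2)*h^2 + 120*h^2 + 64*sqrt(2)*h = h*(h - 8)*(h - 8*sqrt(2))*(sqrt(2)*h + 1)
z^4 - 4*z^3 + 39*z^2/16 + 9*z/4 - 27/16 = (z - 3)*(z - 1)*(z - 3/4)*(z + 3/4)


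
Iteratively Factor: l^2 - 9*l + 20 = (l - 5)*(l - 4)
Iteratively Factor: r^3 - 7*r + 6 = (r - 2)*(r^2 + 2*r - 3) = (r - 2)*(r + 3)*(r - 1)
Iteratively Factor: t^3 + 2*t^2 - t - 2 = (t + 1)*(t^2 + t - 2) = (t - 1)*(t + 1)*(t + 2)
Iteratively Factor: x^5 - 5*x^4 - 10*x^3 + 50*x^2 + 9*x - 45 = (x - 5)*(x^4 - 10*x^2 + 9) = (x - 5)*(x + 3)*(x^3 - 3*x^2 - x + 3) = (x - 5)*(x + 1)*(x + 3)*(x^2 - 4*x + 3) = (x - 5)*(x - 3)*(x + 1)*(x + 3)*(x - 1)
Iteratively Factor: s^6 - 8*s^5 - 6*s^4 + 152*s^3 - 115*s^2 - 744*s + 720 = (s + 3)*(s^5 - 11*s^4 + 27*s^3 + 71*s^2 - 328*s + 240) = (s - 5)*(s + 3)*(s^4 - 6*s^3 - 3*s^2 + 56*s - 48) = (s - 5)*(s + 3)^2*(s^3 - 9*s^2 + 24*s - 16) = (s - 5)*(s - 4)*(s + 3)^2*(s^2 - 5*s + 4) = (s - 5)*(s - 4)*(s - 1)*(s + 3)^2*(s - 4)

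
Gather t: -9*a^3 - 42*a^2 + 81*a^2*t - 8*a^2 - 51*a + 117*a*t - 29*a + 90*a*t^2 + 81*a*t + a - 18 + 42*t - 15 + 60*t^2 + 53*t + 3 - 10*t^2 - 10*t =-9*a^3 - 50*a^2 - 79*a + t^2*(90*a + 50) + t*(81*a^2 + 198*a + 85) - 30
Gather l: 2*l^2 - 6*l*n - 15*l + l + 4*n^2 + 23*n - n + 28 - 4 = 2*l^2 + l*(-6*n - 14) + 4*n^2 + 22*n + 24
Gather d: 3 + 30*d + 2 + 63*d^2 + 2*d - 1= 63*d^2 + 32*d + 4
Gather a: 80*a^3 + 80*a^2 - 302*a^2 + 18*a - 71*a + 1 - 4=80*a^3 - 222*a^2 - 53*a - 3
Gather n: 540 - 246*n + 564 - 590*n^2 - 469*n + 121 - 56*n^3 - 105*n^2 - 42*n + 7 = -56*n^3 - 695*n^2 - 757*n + 1232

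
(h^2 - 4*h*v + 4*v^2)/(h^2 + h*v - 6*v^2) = (h - 2*v)/(h + 3*v)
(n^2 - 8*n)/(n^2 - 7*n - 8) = n/(n + 1)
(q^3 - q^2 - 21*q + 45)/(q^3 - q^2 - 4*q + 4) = (q^3 - q^2 - 21*q + 45)/(q^3 - q^2 - 4*q + 4)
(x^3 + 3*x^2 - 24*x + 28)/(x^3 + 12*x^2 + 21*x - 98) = (x - 2)/(x + 7)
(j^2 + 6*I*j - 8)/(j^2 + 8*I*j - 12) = (j + 4*I)/(j + 6*I)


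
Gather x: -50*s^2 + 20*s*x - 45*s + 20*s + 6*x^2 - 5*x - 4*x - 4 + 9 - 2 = -50*s^2 - 25*s + 6*x^2 + x*(20*s - 9) + 3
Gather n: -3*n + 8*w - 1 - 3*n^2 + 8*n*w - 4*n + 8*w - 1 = -3*n^2 + n*(8*w - 7) + 16*w - 2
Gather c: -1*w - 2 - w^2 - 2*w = -w^2 - 3*w - 2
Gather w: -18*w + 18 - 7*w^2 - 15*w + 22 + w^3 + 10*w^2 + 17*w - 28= w^3 + 3*w^2 - 16*w + 12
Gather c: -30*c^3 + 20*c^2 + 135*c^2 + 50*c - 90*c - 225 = -30*c^3 + 155*c^2 - 40*c - 225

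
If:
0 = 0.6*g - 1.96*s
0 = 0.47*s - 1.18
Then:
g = 8.20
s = 2.51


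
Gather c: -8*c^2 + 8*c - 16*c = -8*c^2 - 8*c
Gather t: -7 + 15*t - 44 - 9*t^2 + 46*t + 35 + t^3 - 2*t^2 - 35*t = t^3 - 11*t^2 + 26*t - 16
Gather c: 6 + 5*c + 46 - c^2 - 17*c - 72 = -c^2 - 12*c - 20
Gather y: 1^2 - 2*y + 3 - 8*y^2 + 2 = -8*y^2 - 2*y + 6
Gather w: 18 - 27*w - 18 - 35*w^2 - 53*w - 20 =-35*w^2 - 80*w - 20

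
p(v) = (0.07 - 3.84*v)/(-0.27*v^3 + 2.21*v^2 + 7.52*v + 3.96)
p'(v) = (0.07 - 3.84*v)*(0.81*v^2 - 4.42*v - 7.52)/(-0.27*v^3 + 2.21*v^2 + 7.52*v + 3.96)^2 - 3.84/(-0.27*v^3 + 2.21*v^2 + 7.52*v + 3.96)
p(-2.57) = 2.61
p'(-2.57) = 5.27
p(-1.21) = -3.31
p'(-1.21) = 0.41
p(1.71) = -0.30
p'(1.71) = -0.00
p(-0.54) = 3.66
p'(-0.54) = -37.10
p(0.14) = -0.09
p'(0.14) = -0.61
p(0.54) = -0.23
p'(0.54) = -0.18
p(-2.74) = 1.93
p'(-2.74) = 3.04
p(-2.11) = 17.45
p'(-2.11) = 193.49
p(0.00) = 0.02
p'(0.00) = -1.00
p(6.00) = -0.33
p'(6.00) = -0.03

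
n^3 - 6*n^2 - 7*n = n*(n - 7)*(n + 1)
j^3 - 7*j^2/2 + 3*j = j*(j - 2)*(j - 3/2)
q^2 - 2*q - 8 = (q - 4)*(q + 2)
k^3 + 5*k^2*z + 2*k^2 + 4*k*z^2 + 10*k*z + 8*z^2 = (k + 2)*(k + z)*(k + 4*z)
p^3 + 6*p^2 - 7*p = p*(p - 1)*(p + 7)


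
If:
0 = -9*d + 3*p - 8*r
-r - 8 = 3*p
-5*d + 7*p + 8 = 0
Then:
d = -29/9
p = -31/9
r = 7/3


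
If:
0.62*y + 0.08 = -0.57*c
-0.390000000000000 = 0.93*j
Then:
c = -1.08771929824561*y - 0.140350877192982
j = -0.42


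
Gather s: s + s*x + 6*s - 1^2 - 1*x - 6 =s*(x + 7) - x - 7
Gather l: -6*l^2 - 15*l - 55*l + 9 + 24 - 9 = -6*l^2 - 70*l + 24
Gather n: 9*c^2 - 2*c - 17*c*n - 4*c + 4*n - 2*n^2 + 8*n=9*c^2 - 6*c - 2*n^2 + n*(12 - 17*c)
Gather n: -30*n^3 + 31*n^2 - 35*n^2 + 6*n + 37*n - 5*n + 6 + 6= -30*n^3 - 4*n^2 + 38*n + 12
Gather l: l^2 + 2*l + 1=l^2 + 2*l + 1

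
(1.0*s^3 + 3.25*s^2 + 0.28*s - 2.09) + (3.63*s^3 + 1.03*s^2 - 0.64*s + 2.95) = 4.63*s^3 + 4.28*s^2 - 0.36*s + 0.86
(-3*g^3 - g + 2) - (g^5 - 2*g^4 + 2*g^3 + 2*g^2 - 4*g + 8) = -g^5 + 2*g^4 - 5*g^3 - 2*g^2 + 3*g - 6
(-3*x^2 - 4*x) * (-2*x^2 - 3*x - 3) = 6*x^4 + 17*x^3 + 21*x^2 + 12*x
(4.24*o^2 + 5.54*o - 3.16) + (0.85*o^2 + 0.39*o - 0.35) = 5.09*o^2 + 5.93*o - 3.51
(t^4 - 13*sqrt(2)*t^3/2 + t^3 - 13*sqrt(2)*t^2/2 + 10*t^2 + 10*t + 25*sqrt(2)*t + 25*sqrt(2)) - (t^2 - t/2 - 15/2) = t^4 - 13*sqrt(2)*t^3/2 + t^3 - 13*sqrt(2)*t^2/2 + 9*t^2 + 21*t/2 + 25*sqrt(2)*t + 15/2 + 25*sqrt(2)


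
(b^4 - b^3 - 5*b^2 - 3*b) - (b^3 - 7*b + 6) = b^4 - 2*b^3 - 5*b^2 + 4*b - 6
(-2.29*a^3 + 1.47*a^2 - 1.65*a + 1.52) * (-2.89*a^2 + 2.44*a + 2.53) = 6.6181*a^5 - 9.8359*a^4 + 2.5616*a^3 - 4.6997*a^2 - 0.465699999999999*a + 3.8456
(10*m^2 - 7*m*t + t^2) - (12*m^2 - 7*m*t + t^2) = -2*m^2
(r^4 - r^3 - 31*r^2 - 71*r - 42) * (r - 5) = r^5 - 6*r^4 - 26*r^3 + 84*r^2 + 313*r + 210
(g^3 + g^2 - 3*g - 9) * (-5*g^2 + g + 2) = -5*g^5 - 4*g^4 + 18*g^3 + 44*g^2 - 15*g - 18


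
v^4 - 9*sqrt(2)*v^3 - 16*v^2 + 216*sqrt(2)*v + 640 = (v - 8*sqrt(2))*(v - 5*sqrt(2))*(v + 2*sqrt(2))^2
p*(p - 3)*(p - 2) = p^3 - 5*p^2 + 6*p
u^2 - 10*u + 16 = (u - 8)*(u - 2)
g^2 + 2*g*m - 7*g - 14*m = (g - 7)*(g + 2*m)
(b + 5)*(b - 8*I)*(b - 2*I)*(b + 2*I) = b^4 + 5*b^3 - 8*I*b^3 + 4*b^2 - 40*I*b^2 + 20*b - 32*I*b - 160*I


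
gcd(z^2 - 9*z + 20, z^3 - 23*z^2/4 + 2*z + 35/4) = z - 5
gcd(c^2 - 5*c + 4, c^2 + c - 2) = c - 1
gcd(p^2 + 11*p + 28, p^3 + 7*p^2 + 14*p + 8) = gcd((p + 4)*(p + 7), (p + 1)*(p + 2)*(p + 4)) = p + 4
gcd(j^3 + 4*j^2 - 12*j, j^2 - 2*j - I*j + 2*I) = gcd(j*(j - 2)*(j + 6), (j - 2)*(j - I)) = j - 2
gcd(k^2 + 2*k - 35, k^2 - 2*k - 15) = k - 5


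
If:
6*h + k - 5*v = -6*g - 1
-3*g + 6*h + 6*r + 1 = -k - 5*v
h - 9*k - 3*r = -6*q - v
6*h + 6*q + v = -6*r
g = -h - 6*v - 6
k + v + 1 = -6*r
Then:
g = -636/661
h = 117/1322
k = -79/2644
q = 387/5288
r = -51/2644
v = -2259/2644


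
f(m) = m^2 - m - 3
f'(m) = 2*m - 1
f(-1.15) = -0.53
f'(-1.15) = -3.30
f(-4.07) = 17.63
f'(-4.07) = -9.14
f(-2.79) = 7.57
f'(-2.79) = -6.58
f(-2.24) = 4.26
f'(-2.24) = -5.48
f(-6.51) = 45.89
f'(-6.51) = -14.02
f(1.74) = -1.71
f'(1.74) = 2.48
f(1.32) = -2.58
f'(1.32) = 1.64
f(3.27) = 4.42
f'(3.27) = 5.54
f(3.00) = 3.00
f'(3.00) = 5.00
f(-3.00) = 9.00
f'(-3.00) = -7.00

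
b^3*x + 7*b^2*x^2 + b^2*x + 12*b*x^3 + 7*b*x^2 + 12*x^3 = (b + 3*x)*(b + 4*x)*(b*x + x)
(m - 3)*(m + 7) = m^2 + 4*m - 21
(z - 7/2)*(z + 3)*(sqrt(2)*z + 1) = sqrt(2)*z^3 - sqrt(2)*z^2/2 + z^2 - 21*sqrt(2)*z/2 - z/2 - 21/2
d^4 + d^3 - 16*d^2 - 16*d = d*(d - 4)*(d + 1)*(d + 4)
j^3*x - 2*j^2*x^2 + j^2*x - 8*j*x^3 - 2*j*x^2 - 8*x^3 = (j - 4*x)*(j + 2*x)*(j*x + x)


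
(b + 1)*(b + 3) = b^2 + 4*b + 3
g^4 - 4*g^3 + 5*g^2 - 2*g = g*(g - 2)*(g - 1)^2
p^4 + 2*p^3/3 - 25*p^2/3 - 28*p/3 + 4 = (p - 3)*(p - 1/3)*(p + 2)^2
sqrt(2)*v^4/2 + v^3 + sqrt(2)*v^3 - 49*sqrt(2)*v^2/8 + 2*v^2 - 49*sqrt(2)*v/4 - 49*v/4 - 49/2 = (v - 7/2)*(v + 7/2)*(v + sqrt(2))*(sqrt(2)*v/2 + sqrt(2))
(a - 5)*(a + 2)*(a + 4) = a^3 + a^2 - 22*a - 40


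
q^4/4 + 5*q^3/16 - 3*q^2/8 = q^2*(q/4 + 1/2)*(q - 3/4)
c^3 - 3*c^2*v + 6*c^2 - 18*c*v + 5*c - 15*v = (c + 1)*(c + 5)*(c - 3*v)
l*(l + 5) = l^2 + 5*l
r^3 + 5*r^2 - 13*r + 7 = (r - 1)^2*(r + 7)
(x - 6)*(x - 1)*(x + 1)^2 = x^4 - 5*x^3 - 7*x^2 + 5*x + 6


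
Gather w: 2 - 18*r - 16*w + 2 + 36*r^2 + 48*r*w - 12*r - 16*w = 36*r^2 - 30*r + w*(48*r - 32) + 4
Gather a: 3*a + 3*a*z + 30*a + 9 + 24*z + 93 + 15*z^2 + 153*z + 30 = a*(3*z + 33) + 15*z^2 + 177*z + 132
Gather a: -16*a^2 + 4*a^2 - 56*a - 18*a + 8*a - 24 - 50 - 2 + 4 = -12*a^2 - 66*a - 72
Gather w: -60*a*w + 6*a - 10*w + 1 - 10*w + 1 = 6*a + w*(-60*a - 20) + 2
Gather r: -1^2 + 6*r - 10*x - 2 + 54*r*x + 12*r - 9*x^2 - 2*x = r*(54*x + 18) - 9*x^2 - 12*x - 3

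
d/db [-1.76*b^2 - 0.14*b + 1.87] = -3.52*b - 0.14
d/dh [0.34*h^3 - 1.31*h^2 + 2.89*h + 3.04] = 1.02*h^2 - 2.62*h + 2.89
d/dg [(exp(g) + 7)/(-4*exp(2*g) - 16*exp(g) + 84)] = exp(g)/(4*(exp(2*g) - 6*exp(g) + 9))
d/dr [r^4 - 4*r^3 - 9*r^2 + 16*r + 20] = 4*r^3 - 12*r^2 - 18*r + 16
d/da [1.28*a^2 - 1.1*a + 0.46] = 2.56*a - 1.1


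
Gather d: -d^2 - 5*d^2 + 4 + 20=24 - 6*d^2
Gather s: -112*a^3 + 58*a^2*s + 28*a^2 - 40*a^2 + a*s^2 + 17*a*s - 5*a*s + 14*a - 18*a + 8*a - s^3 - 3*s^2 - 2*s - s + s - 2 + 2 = -112*a^3 - 12*a^2 + 4*a - s^3 + s^2*(a - 3) + s*(58*a^2 + 12*a - 2)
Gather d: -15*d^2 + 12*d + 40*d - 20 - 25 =-15*d^2 + 52*d - 45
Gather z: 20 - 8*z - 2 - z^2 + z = -z^2 - 7*z + 18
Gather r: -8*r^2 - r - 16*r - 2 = -8*r^2 - 17*r - 2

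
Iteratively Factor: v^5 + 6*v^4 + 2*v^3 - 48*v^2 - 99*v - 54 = (v - 3)*(v^4 + 9*v^3 + 29*v^2 + 39*v + 18) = (v - 3)*(v + 3)*(v^3 + 6*v^2 + 11*v + 6) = (v - 3)*(v + 1)*(v + 3)*(v^2 + 5*v + 6) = (v - 3)*(v + 1)*(v + 2)*(v + 3)*(v + 3)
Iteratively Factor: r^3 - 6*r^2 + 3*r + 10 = (r - 5)*(r^2 - r - 2) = (r - 5)*(r + 1)*(r - 2)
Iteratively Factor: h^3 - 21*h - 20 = (h + 1)*(h^2 - h - 20) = (h - 5)*(h + 1)*(h + 4)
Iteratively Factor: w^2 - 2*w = (w)*(w - 2)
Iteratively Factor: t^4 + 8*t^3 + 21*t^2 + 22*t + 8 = (t + 2)*(t^3 + 6*t^2 + 9*t + 4) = (t + 2)*(t + 4)*(t^2 + 2*t + 1) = (t + 1)*(t + 2)*(t + 4)*(t + 1)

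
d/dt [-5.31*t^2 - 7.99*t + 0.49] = -10.62*t - 7.99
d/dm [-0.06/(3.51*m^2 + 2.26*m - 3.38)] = (0.4212*m + 0.1356)/(3.51*m^2 + 2.26*m - 3.38)^2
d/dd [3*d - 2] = 3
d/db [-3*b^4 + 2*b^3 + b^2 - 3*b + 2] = -12*b^3 + 6*b^2 + 2*b - 3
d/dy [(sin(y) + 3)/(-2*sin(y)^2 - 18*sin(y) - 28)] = (sin(y)^2 + 6*sin(y) + 13)*cos(y)/(2*(sin(y)^2 + 9*sin(y) + 14)^2)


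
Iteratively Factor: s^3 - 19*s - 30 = (s - 5)*(s^2 + 5*s + 6) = (s - 5)*(s + 3)*(s + 2)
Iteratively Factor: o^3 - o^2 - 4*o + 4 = (o + 2)*(o^2 - 3*o + 2) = (o - 1)*(o + 2)*(o - 2)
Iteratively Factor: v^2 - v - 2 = (v + 1)*(v - 2)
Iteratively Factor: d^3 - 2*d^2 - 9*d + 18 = (d + 3)*(d^2 - 5*d + 6) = (d - 2)*(d + 3)*(d - 3)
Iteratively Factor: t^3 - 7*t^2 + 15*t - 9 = (t - 3)*(t^2 - 4*t + 3) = (t - 3)^2*(t - 1)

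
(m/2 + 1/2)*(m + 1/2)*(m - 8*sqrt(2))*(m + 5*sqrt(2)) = m^4/2 - 3*sqrt(2)*m^3/2 + 3*m^3/4 - 159*m^2/4 - 9*sqrt(2)*m^2/4 - 60*m - 3*sqrt(2)*m/4 - 20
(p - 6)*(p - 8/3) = p^2 - 26*p/3 + 16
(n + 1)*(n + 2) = n^2 + 3*n + 2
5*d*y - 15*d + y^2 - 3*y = (5*d + y)*(y - 3)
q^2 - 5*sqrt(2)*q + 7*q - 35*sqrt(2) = (q + 7)*(q - 5*sqrt(2))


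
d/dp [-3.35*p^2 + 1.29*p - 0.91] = 1.29 - 6.7*p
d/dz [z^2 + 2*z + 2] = 2*z + 2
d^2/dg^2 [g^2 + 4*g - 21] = 2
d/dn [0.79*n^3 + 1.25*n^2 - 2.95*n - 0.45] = 2.37*n^2 + 2.5*n - 2.95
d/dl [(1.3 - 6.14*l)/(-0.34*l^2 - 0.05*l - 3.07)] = (-2.0876*l^2 + 0.884*l + 18.9148)/(0.1156*l^4 + 0.034*l^3 + 2.0901*l^2 + 0.307*l + 9.4249)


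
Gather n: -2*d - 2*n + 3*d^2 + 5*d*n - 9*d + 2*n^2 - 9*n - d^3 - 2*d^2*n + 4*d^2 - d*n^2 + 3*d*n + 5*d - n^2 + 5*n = -d^3 + 7*d^2 - 6*d + n^2*(1 - d) + n*(-2*d^2 + 8*d - 6)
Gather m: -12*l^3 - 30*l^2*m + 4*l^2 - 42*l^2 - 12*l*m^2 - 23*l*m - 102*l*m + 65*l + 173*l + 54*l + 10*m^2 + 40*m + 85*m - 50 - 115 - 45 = -12*l^3 - 38*l^2 + 292*l + m^2*(10 - 12*l) + m*(-30*l^2 - 125*l + 125) - 210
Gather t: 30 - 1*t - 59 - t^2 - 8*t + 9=-t^2 - 9*t - 20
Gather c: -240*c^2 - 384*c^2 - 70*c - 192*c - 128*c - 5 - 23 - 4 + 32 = -624*c^2 - 390*c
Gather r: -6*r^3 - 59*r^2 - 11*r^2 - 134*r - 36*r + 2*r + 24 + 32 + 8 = -6*r^3 - 70*r^2 - 168*r + 64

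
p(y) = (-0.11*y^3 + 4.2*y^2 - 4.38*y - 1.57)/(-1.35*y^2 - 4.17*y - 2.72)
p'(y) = (2.7*y + 4.17)*(-0.11*y^3 + 4.2*y^2 - 4.38*y - 1.57)/(-1.35*y^2 - 4.17*y - 2.72)^2 + (-0.33*y^2 + 8.4*y - 4.38)/(-1.35*y^2 - 4.17*y - 2.72) = (0.1485*y^4 + 0.917399999999999*y^3 - 22.5294*y^2 - 27.087*y + 5.3667)/(1.8225*y^4 + 11.259*y^3 + 24.7329*y^2 + 22.6848*y + 7.3984)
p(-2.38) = -77.15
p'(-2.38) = -334.17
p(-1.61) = 34.04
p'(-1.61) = -50.13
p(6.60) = -1.36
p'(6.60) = -0.08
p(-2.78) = -29.11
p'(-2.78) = -42.81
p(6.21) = -1.32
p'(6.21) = -0.09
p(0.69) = 0.42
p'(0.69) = -0.61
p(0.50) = 0.53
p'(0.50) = -0.52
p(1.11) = 0.16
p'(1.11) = -0.63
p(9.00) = -1.46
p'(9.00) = -0.02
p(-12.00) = -5.75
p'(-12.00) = -0.07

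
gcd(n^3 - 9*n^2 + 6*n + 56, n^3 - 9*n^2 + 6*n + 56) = n^3 - 9*n^2 + 6*n + 56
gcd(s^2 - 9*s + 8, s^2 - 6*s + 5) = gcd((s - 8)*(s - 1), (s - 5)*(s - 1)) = s - 1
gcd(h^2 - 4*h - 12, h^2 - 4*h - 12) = h^2 - 4*h - 12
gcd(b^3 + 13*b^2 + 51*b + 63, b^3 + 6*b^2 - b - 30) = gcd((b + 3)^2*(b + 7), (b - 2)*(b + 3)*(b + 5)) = b + 3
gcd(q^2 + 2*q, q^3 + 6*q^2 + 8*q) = q^2 + 2*q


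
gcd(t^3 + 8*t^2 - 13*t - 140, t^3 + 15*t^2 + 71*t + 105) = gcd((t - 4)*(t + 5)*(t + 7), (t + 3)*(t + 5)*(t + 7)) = t^2 + 12*t + 35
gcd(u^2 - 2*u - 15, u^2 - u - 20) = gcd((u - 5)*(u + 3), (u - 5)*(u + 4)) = u - 5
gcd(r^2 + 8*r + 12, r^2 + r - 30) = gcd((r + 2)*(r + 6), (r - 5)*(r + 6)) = r + 6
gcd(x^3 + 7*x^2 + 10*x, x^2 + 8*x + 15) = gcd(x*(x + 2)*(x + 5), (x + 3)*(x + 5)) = x + 5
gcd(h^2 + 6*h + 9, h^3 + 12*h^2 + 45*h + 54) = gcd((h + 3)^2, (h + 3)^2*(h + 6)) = h^2 + 6*h + 9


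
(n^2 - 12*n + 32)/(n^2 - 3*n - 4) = (n - 8)/(n + 1)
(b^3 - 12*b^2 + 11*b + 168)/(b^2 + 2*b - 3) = (b^2 - 15*b + 56)/(b - 1)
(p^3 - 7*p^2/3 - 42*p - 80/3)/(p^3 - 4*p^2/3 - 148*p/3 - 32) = (p + 5)/(p + 6)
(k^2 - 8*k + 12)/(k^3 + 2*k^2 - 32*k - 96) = (k - 2)/(k^2 + 8*k + 16)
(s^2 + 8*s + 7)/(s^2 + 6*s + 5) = (s + 7)/(s + 5)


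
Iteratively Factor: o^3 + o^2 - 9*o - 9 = (o - 3)*(o^2 + 4*o + 3) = (o - 3)*(o + 3)*(o + 1)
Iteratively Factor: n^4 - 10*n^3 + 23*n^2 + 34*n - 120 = (n - 5)*(n^3 - 5*n^2 - 2*n + 24) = (n - 5)*(n - 3)*(n^2 - 2*n - 8) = (n - 5)*(n - 4)*(n - 3)*(n + 2)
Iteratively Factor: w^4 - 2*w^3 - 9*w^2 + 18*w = (w - 3)*(w^3 + w^2 - 6*w) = w*(w - 3)*(w^2 + w - 6) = w*(w - 3)*(w + 3)*(w - 2)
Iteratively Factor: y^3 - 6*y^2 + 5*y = (y - 1)*(y^2 - 5*y) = (y - 5)*(y - 1)*(y)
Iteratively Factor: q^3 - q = (q - 1)*(q^2 + q) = (q - 1)*(q + 1)*(q)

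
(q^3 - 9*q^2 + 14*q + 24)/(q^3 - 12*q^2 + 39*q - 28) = (q^2 - 5*q - 6)/(q^2 - 8*q + 7)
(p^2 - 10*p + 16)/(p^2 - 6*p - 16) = (p - 2)/(p + 2)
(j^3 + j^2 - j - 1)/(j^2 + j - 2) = (j^2 + 2*j + 1)/(j + 2)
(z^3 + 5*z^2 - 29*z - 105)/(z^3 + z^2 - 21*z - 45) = (z + 7)/(z + 3)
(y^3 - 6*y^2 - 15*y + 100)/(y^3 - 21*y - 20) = (y - 5)/(y + 1)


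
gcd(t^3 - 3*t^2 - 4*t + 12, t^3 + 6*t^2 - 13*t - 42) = t^2 - t - 6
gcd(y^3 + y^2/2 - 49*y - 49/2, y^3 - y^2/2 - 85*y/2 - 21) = y^2 - 13*y/2 - 7/2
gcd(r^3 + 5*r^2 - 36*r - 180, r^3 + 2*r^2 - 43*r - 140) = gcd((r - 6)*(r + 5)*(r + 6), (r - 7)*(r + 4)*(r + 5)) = r + 5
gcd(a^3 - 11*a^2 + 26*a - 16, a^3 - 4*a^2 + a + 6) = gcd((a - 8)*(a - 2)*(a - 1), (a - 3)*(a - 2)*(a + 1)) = a - 2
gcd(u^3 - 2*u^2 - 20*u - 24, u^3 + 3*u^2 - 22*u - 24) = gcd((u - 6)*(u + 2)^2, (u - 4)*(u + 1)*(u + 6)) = 1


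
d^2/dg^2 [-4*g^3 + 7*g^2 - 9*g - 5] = 14 - 24*g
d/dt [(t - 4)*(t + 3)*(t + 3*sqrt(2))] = 3*t^2 - 2*t + 6*sqrt(2)*t - 12 - 3*sqrt(2)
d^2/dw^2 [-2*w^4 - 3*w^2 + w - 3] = -24*w^2 - 6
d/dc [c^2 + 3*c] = 2*c + 3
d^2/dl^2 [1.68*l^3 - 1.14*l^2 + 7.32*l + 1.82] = 10.08*l - 2.28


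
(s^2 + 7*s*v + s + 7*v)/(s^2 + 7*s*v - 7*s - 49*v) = (s + 1)/(s - 7)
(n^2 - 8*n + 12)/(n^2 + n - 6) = (n - 6)/(n + 3)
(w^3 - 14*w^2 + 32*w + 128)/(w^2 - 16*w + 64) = w + 2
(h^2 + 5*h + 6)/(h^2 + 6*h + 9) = (h + 2)/(h + 3)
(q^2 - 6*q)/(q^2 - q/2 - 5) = 2*q*(6 - q)/(-2*q^2 + q + 10)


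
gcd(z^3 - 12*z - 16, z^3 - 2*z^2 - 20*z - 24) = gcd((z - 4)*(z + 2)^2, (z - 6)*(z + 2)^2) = z^2 + 4*z + 4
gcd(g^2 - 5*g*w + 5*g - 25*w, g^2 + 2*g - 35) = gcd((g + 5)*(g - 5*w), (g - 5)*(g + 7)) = 1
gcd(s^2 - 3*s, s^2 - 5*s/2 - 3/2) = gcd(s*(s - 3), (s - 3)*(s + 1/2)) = s - 3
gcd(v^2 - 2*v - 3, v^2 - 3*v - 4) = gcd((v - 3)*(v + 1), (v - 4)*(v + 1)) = v + 1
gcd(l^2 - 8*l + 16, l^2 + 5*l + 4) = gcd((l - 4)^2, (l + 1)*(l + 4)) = 1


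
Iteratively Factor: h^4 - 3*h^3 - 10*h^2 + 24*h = (h - 2)*(h^3 - h^2 - 12*h) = h*(h - 2)*(h^2 - h - 12) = h*(h - 4)*(h - 2)*(h + 3)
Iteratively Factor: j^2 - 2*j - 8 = (j + 2)*(j - 4)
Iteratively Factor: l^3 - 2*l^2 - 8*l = (l - 4)*(l^2 + 2*l) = (l - 4)*(l + 2)*(l)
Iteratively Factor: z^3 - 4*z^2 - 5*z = (z)*(z^2 - 4*z - 5) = z*(z + 1)*(z - 5)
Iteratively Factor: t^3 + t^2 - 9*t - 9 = (t - 3)*(t^2 + 4*t + 3) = (t - 3)*(t + 3)*(t + 1)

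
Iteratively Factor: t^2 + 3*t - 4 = (t - 1)*(t + 4)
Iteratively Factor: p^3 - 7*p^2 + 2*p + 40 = (p - 4)*(p^2 - 3*p - 10) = (p - 5)*(p - 4)*(p + 2)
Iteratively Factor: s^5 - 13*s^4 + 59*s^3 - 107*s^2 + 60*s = (s - 3)*(s^4 - 10*s^3 + 29*s^2 - 20*s) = (s - 5)*(s - 3)*(s^3 - 5*s^2 + 4*s) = (s - 5)*(s - 3)*(s - 1)*(s^2 - 4*s) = s*(s - 5)*(s - 3)*(s - 1)*(s - 4)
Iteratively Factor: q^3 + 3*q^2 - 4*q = (q + 4)*(q^2 - q) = q*(q + 4)*(q - 1)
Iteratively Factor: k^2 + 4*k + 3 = (k + 1)*(k + 3)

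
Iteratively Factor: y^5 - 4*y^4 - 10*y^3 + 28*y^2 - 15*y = (y - 1)*(y^4 - 3*y^3 - 13*y^2 + 15*y) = y*(y - 1)*(y^3 - 3*y^2 - 13*y + 15) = y*(y - 1)*(y + 3)*(y^2 - 6*y + 5) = y*(y - 5)*(y - 1)*(y + 3)*(y - 1)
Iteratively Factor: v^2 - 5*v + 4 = (v - 1)*(v - 4)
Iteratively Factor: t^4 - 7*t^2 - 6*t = (t + 1)*(t^3 - t^2 - 6*t) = (t + 1)*(t + 2)*(t^2 - 3*t) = (t - 3)*(t + 1)*(t + 2)*(t)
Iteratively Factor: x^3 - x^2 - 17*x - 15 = (x + 1)*(x^2 - 2*x - 15) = (x + 1)*(x + 3)*(x - 5)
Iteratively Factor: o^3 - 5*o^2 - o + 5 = (o - 5)*(o^2 - 1) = (o - 5)*(o + 1)*(o - 1)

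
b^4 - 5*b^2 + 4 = (b - 2)*(b - 1)*(b + 1)*(b + 2)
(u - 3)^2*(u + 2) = u^3 - 4*u^2 - 3*u + 18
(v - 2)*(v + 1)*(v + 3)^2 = v^4 + 5*v^3 + v^2 - 21*v - 18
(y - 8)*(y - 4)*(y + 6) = y^3 - 6*y^2 - 40*y + 192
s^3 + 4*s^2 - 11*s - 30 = (s - 3)*(s + 2)*(s + 5)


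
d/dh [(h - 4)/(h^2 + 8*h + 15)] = (h^2 + 8*h - 2*(h - 4)*(h + 4) + 15)/(h^2 + 8*h + 15)^2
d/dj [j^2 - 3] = 2*j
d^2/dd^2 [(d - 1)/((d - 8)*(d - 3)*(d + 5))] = 2*(3*d^5 - 24*d^4 + 115*d^3 - 735*d^2 + 1962*d + 2039)/(d^9 - 18*d^8 + 15*d^7 + 1260*d^6 - 4785*d^5 - 26658*d^4 + 147329*d^3 + 86760*d^2 - 1339200*d + 1728000)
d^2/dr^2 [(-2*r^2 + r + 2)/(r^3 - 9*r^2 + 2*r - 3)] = 2*(-2*r^6 + 3*r^5 - 3*r^4 - 143*r^3 + 678*r^2 - 171*r - 58)/(r^9 - 27*r^8 + 249*r^7 - 846*r^6 + 660*r^5 - 873*r^4 + 359*r^3 - 279*r^2 + 54*r - 27)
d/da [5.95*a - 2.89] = 5.95000000000000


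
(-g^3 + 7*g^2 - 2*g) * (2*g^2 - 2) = -2*g^5 + 14*g^4 - 2*g^3 - 14*g^2 + 4*g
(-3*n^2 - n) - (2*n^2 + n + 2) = -5*n^2 - 2*n - 2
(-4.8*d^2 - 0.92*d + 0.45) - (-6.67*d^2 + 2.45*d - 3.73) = 1.87*d^2 - 3.37*d + 4.18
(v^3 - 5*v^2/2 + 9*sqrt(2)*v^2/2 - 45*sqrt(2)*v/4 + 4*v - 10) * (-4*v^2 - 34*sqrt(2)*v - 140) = -4*v^5 - 52*sqrt(2)*v^4 + 10*v^4 - 462*v^3 + 130*sqrt(2)*v^3 - 766*sqrt(2)*v^2 + 1155*v^2 - 560*v + 1915*sqrt(2)*v + 1400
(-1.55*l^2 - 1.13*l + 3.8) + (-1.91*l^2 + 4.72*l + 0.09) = -3.46*l^2 + 3.59*l + 3.89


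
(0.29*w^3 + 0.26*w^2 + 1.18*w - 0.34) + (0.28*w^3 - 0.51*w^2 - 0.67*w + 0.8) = 0.57*w^3 - 0.25*w^2 + 0.51*w + 0.46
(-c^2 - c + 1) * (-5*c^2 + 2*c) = 5*c^4 + 3*c^3 - 7*c^2 + 2*c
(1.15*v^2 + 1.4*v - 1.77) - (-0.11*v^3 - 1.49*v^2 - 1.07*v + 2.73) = 0.11*v^3 + 2.64*v^2 + 2.47*v - 4.5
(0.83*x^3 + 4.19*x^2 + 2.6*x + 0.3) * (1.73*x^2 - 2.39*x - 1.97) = 1.4359*x^5 + 5.265*x^4 - 7.1512*x^3 - 13.9493*x^2 - 5.839*x - 0.591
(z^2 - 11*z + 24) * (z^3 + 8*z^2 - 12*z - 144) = z^5 - 3*z^4 - 76*z^3 + 180*z^2 + 1296*z - 3456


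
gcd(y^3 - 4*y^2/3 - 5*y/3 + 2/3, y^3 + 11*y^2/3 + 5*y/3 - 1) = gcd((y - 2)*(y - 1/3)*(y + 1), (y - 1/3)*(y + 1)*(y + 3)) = y^2 + 2*y/3 - 1/3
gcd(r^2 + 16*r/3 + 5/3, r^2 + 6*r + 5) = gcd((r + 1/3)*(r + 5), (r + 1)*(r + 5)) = r + 5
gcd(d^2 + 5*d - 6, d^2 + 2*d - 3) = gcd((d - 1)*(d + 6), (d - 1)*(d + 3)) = d - 1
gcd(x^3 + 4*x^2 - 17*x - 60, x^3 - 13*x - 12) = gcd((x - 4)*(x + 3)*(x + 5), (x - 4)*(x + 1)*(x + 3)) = x^2 - x - 12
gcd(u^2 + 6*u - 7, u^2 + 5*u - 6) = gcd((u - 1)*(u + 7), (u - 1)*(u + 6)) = u - 1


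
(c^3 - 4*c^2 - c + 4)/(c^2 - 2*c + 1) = (c^2 - 3*c - 4)/(c - 1)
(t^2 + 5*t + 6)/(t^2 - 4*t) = (t^2 + 5*t + 6)/(t*(t - 4))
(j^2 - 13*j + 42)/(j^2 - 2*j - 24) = (j - 7)/(j + 4)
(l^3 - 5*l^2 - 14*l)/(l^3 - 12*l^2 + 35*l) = (l + 2)/(l - 5)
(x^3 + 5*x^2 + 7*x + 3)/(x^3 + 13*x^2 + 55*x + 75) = (x^2 + 2*x + 1)/(x^2 + 10*x + 25)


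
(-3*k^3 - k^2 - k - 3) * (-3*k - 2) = 9*k^4 + 9*k^3 + 5*k^2 + 11*k + 6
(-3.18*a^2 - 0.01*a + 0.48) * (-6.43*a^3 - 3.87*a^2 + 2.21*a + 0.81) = 20.4474*a^5 + 12.3709*a^4 - 10.0755*a^3 - 4.4555*a^2 + 1.0527*a + 0.3888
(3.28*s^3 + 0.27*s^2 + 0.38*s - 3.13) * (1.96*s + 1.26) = 6.4288*s^4 + 4.662*s^3 + 1.085*s^2 - 5.656*s - 3.9438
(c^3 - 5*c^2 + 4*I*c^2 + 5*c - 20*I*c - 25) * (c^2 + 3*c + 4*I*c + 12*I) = c^5 - 2*c^4 + 8*I*c^4 - 26*c^3 - 16*I*c^3 + 22*c^2 - 100*I*c^2 + 165*c - 40*I*c - 300*I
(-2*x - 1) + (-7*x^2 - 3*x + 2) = -7*x^2 - 5*x + 1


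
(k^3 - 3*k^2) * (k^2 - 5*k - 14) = k^5 - 8*k^4 + k^3 + 42*k^2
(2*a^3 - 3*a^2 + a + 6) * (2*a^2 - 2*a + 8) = 4*a^5 - 10*a^4 + 24*a^3 - 14*a^2 - 4*a + 48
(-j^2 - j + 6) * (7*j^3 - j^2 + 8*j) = -7*j^5 - 6*j^4 + 35*j^3 - 14*j^2 + 48*j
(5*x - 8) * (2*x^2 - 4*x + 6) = 10*x^3 - 36*x^2 + 62*x - 48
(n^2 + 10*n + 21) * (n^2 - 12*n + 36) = n^4 - 2*n^3 - 63*n^2 + 108*n + 756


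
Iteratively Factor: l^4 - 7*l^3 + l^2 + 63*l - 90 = (l - 3)*(l^3 - 4*l^2 - 11*l + 30) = (l - 5)*(l - 3)*(l^2 + l - 6) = (l - 5)*(l - 3)*(l - 2)*(l + 3)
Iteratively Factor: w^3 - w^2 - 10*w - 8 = (w - 4)*(w^2 + 3*w + 2) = (w - 4)*(w + 1)*(w + 2)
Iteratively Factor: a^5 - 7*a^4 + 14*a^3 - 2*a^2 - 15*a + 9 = (a - 1)*(a^4 - 6*a^3 + 8*a^2 + 6*a - 9) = (a - 1)*(a + 1)*(a^3 - 7*a^2 + 15*a - 9) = (a - 3)*(a - 1)*(a + 1)*(a^2 - 4*a + 3) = (a - 3)*(a - 1)^2*(a + 1)*(a - 3)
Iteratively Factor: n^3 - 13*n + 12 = (n - 3)*(n^2 + 3*n - 4) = (n - 3)*(n - 1)*(n + 4)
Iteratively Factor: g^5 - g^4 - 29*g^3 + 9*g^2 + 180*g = (g + 3)*(g^4 - 4*g^3 - 17*g^2 + 60*g) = g*(g + 3)*(g^3 - 4*g^2 - 17*g + 60) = g*(g - 5)*(g + 3)*(g^2 + g - 12) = g*(g - 5)*(g - 3)*(g + 3)*(g + 4)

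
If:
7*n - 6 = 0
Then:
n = 6/7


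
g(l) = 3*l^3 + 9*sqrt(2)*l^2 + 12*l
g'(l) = 9*l^2 + 18*sqrt(2)*l + 12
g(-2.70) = 1.34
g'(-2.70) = 8.88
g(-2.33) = 3.19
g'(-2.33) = 1.55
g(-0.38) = -2.89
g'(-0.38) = 3.63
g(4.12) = 475.29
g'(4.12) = 269.65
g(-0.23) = -2.12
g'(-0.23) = 6.62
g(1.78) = 78.61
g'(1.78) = 85.83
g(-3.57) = -17.12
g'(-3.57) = 35.83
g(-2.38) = 3.09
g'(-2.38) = 2.39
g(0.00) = 0.00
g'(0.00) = 12.00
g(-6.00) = -261.79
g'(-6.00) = 183.26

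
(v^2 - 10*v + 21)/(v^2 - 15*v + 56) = (v - 3)/(v - 8)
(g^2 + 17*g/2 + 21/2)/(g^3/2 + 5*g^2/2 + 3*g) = (2*g^2 + 17*g + 21)/(g*(g^2 + 5*g + 6))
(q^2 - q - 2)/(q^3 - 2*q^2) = (q + 1)/q^2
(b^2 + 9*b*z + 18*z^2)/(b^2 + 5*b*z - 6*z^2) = (-b - 3*z)/(-b + z)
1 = 1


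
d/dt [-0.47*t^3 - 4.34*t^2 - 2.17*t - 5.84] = -1.41*t^2 - 8.68*t - 2.17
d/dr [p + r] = 1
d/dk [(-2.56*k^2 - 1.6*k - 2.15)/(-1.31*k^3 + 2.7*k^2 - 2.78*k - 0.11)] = (-3.3536*k^4 - 4.192*k^3 + 2.9873*k^2 + 12.1732*k - 5.801)/(1.7161*k^6 - 7.074*k^5 + 14.5736*k^4 - 14.7238*k^3 + 7.1344*k^2 + 0.6116*k + 0.0121)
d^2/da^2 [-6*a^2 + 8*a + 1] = -12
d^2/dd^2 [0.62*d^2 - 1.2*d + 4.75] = 1.24000000000000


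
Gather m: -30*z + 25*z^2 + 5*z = 25*z^2 - 25*z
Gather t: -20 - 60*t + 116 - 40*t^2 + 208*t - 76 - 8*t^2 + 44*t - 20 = -48*t^2 + 192*t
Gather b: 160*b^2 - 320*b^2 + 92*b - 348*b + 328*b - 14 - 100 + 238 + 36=-160*b^2 + 72*b + 160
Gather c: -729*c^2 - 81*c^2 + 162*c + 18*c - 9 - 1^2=-810*c^2 + 180*c - 10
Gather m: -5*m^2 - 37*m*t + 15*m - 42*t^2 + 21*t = -5*m^2 + m*(15 - 37*t) - 42*t^2 + 21*t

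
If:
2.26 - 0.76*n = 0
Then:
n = 2.97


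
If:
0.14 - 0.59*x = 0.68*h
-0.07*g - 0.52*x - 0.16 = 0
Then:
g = -7.42857142857143*x - 2.28571428571429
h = 0.205882352941176 - 0.867647058823529*x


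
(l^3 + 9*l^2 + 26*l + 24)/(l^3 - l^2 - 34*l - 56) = (l + 3)/(l - 7)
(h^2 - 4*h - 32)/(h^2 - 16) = (h - 8)/(h - 4)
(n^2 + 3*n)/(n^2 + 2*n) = (n + 3)/(n + 2)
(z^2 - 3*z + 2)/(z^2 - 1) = (z - 2)/(z + 1)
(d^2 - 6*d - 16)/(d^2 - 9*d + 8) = (d + 2)/(d - 1)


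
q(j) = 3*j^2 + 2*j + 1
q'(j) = 6*j + 2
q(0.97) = 5.76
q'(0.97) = 7.82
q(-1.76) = 6.77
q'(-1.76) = -8.56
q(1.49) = 10.64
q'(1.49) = 10.94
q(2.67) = 27.73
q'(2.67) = 18.02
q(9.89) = 314.22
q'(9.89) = 61.34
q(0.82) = 4.66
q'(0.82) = 6.92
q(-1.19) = 2.87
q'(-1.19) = -5.14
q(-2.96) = 21.36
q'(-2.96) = -15.76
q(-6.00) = 97.00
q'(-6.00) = -34.00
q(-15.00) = 646.00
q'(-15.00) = -88.00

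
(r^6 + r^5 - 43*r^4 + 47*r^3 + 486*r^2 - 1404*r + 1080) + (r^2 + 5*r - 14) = r^6 + r^5 - 43*r^4 + 47*r^3 + 487*r^2 - 1399*r + 1066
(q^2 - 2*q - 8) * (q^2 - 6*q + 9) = q^4 - 8*q^3 + 13*q^2 + 30*q - 72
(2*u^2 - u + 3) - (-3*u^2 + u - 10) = 5*u^2 - 2*u + 13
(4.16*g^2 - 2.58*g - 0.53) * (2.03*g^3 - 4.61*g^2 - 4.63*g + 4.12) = 8.4448*g^5 - 24.415*g^4 - 8.4429*g^3 + 31.5279*g^2 - 8.1757*g - 2.1836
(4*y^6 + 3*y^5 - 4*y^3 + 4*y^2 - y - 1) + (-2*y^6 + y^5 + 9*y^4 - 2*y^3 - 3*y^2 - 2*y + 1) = 2*y^6 + 4*y^5 + 9*y^4 - 6*y^3 + y^2 - 3*y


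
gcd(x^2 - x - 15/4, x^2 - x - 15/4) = x^2 - x - 15/4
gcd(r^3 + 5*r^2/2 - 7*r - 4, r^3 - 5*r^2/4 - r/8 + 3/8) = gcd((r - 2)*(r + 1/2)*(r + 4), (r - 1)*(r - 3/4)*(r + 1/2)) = r + 1/2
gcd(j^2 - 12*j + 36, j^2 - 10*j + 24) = j - 6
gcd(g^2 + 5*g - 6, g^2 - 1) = g - 1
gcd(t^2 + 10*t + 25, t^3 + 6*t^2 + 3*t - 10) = t + 5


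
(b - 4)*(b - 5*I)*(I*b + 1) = I*b^3 + 6*b^2 - 4*I*b^2 - 24*b - 5*I*b + 20*I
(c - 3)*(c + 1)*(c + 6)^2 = c^4 + 10*c^3 + 9*c^2 - 108*c - 108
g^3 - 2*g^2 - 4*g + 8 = (g - 2)^2*(g + 2)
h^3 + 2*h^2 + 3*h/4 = h*(h + 1/2)*(h + 3/2)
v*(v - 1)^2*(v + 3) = v^4 + v^3 - 5*v^2 + 3*v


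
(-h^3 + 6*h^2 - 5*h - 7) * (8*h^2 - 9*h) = -8*h^5 + 57*h^4 - 94*h^3 - 11*h^2 + 63*h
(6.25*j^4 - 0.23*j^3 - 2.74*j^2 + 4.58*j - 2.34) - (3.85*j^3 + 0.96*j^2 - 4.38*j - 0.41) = 6.25*j^4 - 4.08*j^3 - 3.7*j^2 + 8.96*j - 1.93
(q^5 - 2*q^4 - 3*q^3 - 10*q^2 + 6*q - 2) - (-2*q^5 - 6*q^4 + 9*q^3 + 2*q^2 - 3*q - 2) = 3*q^5 + 4*q^4 - 12*q^3 - 12*q^2 + 9*q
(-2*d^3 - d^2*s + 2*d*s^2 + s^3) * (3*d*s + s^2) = -6*d^4*s - 5*d^3*s^2 + 5*d^2*s^3 + 5*d*s^4 + s^5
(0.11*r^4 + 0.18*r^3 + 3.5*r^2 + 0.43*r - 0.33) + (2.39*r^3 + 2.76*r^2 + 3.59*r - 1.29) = 0.11*r^4 + 2.57*r^3 + 6.26*r^2 + 4.02*r - 1.62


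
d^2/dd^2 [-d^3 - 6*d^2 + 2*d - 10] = -6*d - 12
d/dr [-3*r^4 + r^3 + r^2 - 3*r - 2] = -12*r^3 + 3*r^2 + 2*r - 3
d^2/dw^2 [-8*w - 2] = 0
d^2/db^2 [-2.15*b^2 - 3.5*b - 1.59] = -4.30000000000000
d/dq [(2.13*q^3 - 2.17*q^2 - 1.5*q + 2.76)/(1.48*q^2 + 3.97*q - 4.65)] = (3.1524*q^4 + 16.9122*q^3 - 36.1084*q^2 + 12.0114*q - 3.9822)/(2.1904*q^4 + 11.7512*q^3 + 1.9969*q^2 - 36.921*q + 21.6225)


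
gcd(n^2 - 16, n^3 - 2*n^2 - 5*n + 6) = 1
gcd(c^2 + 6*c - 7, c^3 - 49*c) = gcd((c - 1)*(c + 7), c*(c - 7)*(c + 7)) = c + 7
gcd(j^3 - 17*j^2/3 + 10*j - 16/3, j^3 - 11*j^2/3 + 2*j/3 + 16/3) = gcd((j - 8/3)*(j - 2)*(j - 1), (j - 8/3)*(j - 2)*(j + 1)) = j^2 - 14*j/3 + 16/3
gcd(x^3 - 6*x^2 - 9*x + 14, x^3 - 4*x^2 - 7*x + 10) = x^2 + x - 2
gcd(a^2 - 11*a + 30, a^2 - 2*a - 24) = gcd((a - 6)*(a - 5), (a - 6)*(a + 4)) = a - 6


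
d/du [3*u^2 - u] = 6*u - 1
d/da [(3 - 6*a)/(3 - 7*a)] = 3/(7*a - 3)^2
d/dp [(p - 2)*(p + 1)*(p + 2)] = 3*p^2 + 2*p - 4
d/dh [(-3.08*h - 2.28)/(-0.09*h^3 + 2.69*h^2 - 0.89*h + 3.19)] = (-0.5544*h^3 + 7.6696*h^2 + 12.2664*h - 11.8544)/(0.0081*h^6 - 0.4842*h^5 + 7.3963*h^4 - 5.3624*h^3 + 17.9543*h^2 - 5.6782*h + 10.1761)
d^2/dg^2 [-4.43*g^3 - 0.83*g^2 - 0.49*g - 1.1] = -26.58*g - 1.66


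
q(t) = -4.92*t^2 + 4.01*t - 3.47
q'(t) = 4.01 - 9.84*t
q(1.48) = -8.31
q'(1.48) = -10.55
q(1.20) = -5.74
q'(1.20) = -7.80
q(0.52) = -2.72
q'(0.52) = -1.11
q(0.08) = -3.18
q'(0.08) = 3.22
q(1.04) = -4.62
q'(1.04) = -6.22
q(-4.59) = -125.53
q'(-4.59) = 49.18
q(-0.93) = -11.45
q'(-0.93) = 13.16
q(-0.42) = -6.02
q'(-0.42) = 8.14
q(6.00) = -156.53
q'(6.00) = -55.03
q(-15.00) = -1170.62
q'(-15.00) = 151.61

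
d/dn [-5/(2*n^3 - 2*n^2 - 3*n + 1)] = 5*(6*n^2 - 4*n - 3)/(2*n^3 - 2*n^2 - 3*n + 1)^2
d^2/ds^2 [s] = 0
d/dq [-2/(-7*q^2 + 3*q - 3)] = 2*(3 - 14*q)/(7*q^2 - 3*q + 3)^2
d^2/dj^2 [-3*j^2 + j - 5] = -6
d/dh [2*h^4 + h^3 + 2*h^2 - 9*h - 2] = 8*h^3 + 3*h^2 + 4*h - 9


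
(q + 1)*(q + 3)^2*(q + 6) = q^4 + 13*q^3 + 57*q^2 + 99*q + 54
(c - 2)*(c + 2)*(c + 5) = c^3 + 5*c^2 - 4*c - 20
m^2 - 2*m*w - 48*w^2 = (m - 8*w)*(m + 6*w)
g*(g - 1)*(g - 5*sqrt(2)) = g^3 - 5*sqrt(2)*g^2 - g^2 + 5*sqrt(2)*g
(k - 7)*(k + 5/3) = k^2 - 16*k/3 - 35/3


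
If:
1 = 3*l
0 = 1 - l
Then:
No Solution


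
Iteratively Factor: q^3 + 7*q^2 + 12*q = (q + 3)*(q^2 + 4*q) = q*(q + 3)*(q + 4)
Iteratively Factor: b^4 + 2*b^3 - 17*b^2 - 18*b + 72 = (b + 4)*(b^3 - 2*b^2 - 9*b + 18) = (b - 3)*(b + 4)*(b^2 + b - 6) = (b - 3)*(b + 3)*(b + 4)*(b - 2)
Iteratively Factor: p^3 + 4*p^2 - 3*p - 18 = (p + 3)*(p^2 + p - 6) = (p - 2)*(p + 3)*(p + 3)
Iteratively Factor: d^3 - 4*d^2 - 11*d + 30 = (d - 5)*(d^2 + d - 6) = (d - 5)*(d - 2)*(d + 3)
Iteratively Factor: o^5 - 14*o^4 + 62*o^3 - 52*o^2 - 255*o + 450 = (o + 2)*(o^4 - 16*o^3 + 94*o^2 - 240*o + 225) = (o - 3)*(o + 2)*(o^3 - 13*o^2 + 55*o - 75) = (o - 5)*(o - 3)*(o + 2)*(o^2 - 8*o + 15) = (o - 5)*(o - 3)^2*(o + 2)*(o - 5)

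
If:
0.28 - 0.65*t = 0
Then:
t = 0.43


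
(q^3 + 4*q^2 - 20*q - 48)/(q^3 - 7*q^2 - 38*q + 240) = (q^2 - 2*q - 8)/(q^2 - 13*q + 40)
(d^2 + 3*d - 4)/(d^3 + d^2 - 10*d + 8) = 1/(d - 2)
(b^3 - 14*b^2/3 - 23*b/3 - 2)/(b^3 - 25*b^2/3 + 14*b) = (3*b^2 + 4*b + 1)/(b*(3*b - 7))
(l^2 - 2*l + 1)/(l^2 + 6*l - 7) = (l - 1)/(l + 7)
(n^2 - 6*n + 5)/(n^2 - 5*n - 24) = (-n^2 + 6*n - 5)/(-n^2 + 5*n + 24)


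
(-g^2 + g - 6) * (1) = -g^2 + g - 6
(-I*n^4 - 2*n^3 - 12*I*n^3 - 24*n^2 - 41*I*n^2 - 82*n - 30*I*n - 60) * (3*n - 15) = -3*I*n^5 - 6*n^4 - 21*I*n^4 - 42*n^3 + 57*I*n^3 + 114*n^2 + 525*I*n^2 + 1050*n + 450*I*n + 900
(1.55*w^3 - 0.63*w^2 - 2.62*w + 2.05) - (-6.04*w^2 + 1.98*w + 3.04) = 1.55*w^3 + 5.41*w^2 - 4.6*w - 0.99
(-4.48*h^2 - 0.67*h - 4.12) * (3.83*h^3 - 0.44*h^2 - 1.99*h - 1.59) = -17.1584*h^5 - 0.5949*h^4 - 6.5696*h^3 + 10.2693*h^2 + 9.2641*h + 6.5508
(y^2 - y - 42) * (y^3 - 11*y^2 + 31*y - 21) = y^5 - 12*y^4 + 410*y^2 - 1281*y + 882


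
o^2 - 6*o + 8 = (o - 4)*(o - 2)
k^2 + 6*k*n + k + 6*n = (k + 1)*(k + 6*n)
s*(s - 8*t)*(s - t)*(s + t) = s^4 - 8*s^3*t - s^2*t^2 + 8*s*t^3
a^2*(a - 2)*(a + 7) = a^4 + 5*a^3 - 14*a^2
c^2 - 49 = (c - 7)*(c + 7)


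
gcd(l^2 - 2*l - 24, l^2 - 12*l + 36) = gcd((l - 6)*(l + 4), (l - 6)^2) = l - 6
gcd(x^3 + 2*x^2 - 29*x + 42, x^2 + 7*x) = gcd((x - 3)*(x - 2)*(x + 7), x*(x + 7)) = x + 7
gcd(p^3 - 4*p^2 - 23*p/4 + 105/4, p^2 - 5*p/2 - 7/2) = p - 7/2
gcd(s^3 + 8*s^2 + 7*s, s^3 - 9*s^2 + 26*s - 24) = 1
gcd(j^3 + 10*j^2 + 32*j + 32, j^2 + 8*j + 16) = j^2 + 8*j + 16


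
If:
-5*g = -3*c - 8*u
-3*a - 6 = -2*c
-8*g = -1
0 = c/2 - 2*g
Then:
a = -5/3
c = 1/2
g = 1/8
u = -7/64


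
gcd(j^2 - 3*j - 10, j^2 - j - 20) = j - 5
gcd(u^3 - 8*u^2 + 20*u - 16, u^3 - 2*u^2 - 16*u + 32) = u^2 - 6*u + 8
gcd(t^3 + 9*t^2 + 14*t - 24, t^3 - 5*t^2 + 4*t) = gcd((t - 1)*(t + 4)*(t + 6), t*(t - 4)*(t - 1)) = t - 1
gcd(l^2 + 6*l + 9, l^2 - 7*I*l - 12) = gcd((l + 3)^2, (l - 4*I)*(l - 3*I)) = 1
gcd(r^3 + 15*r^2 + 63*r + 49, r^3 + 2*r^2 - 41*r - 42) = r^2 + 8*r + 7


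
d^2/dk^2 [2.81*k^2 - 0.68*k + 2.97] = 5.62000000000000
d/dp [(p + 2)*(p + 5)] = 2*p + 7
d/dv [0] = 0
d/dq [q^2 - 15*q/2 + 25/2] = 2*q - 15/2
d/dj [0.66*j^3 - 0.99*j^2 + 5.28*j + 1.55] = 1.98*j^2 - 1.98*j + 5.28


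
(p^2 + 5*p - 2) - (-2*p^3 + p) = 2*p^3 + p^2 + 4*p - 2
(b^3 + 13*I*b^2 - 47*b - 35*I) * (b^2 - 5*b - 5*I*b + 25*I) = b^5 - 5*b^4 + 8*I*b^4 + 18*b^3 - 40*I*b^3 - 90*b^2 + 200*I*b^2 - 175*b - 1000*I*b + 875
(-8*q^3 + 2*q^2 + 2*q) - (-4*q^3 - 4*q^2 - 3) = -4*q^3 + 6*q^2 + 2*q + 3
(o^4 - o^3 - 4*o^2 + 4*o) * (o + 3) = o^5 + 2*o^4 - 7*o^3 - 8*o^2 + 12*o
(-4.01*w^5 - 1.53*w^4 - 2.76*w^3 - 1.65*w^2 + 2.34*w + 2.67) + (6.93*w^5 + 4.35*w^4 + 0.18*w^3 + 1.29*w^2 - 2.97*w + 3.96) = 2.92*w^5 + 2.82*w^4 - 2.58*w^3 - 0.36*w^2 - 0.63*w + 6.63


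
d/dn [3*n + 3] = 3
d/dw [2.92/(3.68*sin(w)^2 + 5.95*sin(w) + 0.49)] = -(21.4912*sin(w) + 17.374)*cos(w)/(3.68*sin(w)^2 + 5.95*sin(w) + 0.49)^2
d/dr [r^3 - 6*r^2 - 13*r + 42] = 3*r^2 - 12*r - 13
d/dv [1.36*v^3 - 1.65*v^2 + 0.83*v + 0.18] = 4.08*v^2 - 3.3*v + 0.83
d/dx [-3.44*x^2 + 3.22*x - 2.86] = 3.22 - 6.88*x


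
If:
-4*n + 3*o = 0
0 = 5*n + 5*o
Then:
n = 0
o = 0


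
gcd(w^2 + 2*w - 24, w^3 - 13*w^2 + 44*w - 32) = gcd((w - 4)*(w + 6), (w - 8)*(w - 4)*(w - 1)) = w - 4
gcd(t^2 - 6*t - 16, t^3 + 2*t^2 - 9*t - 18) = t + 2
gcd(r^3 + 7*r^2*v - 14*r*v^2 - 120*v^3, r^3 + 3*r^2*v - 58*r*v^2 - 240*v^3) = r^2 + 11*r*v + 30*v^2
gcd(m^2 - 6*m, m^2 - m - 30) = m - 6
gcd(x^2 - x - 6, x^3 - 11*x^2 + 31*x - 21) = x - 3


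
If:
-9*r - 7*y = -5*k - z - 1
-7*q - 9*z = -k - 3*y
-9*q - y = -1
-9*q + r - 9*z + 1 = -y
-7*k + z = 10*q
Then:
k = -39/422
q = 921/13082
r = -2863/13082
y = 4793/13082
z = 747/13082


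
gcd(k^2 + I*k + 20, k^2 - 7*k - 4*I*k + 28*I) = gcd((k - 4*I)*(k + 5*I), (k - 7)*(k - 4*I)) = k - 4*I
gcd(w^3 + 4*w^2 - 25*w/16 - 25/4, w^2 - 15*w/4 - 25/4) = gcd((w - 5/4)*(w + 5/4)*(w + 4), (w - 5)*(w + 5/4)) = w + 5/4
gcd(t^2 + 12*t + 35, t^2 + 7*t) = t + 7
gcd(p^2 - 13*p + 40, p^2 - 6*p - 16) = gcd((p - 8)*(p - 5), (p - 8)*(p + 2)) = p - 8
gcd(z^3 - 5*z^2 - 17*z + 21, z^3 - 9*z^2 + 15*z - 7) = z^2 - 8*z + 7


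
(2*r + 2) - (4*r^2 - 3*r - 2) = -4*r^2 + 5*r + 4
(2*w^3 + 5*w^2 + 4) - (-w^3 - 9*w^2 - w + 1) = 3*w^3 + 14*w^2 + w + 3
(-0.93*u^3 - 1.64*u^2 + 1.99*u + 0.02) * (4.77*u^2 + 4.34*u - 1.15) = -4.4361*u^5 - 11.859*u^4 + 3.4442*u^3 + 10.618*u^2 - 2.2017*u - 0.023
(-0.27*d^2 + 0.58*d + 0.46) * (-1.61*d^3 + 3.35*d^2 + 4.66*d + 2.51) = 0.4347*d^5 - 1.8383*d^4 - 0.0558000000000003*d^3 + 3.5661*d^2 + 3.5994*d + 1.1546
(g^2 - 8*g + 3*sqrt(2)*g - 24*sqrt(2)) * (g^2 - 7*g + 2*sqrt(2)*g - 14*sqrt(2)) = g^4 - 15*g^3 + 5*sqrt(2)*g^3 - 75*sqrt(2)*g^2 + 68*g^2 - 180*g + 280*sqrt(2)*g + 672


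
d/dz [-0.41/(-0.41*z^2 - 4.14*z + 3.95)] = (-0.3362*z - 1.6974)/(0.41*z^2 + 4.14*z - 3.95)^2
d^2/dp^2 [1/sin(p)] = (cos(p)^2 + 1)/sin(p)^3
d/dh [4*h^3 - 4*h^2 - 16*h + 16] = 12*h^2 - 8*h - 16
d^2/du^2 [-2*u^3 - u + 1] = -12*u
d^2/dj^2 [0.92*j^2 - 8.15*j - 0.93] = 1.84000000000000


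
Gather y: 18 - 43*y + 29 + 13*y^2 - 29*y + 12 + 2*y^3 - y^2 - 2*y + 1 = 2*y^3 + 12*y^2 - 74*y + 60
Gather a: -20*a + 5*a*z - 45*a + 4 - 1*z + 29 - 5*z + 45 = a*(5*z - 65) - 6*z + 78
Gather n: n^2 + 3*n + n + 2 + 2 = n^2 + 4*n + 4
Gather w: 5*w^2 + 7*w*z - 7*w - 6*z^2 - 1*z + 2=5*w^2 + w*(7*z - 7) - 6*z^2 - z + 2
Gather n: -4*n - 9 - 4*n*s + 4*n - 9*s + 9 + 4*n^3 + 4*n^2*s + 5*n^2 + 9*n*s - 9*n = 4*n^3 + n^2*(4*s + 5) + n*(5*s - 9) - 9*s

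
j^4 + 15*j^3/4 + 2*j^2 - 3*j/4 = j*(j - 1/4)*(j + 1)*(j + 3)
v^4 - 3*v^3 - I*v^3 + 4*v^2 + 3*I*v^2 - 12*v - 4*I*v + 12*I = (v - 3)*(v - 2*I)*(v - I)*(v + 2*I)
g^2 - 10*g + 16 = (g - 8)*(g - 2)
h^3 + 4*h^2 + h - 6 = (h - 1)*(h + 2)*(h + 3)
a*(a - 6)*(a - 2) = a^3 - 8*a^2 + 12*a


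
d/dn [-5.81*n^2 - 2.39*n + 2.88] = -11.62*n - 2.39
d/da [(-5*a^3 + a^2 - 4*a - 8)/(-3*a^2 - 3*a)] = (5*a^4 + 10*a^3 - 5*a^2 - 16*a - 8)/(3*a^2*(a^2 + 2*a + 1))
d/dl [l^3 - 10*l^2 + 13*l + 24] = 3*l^2 - 20*l + 13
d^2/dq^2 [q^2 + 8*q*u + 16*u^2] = 2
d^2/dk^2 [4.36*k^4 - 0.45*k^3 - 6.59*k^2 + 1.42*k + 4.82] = 52.32*k^2 - 2.7*k - 13.18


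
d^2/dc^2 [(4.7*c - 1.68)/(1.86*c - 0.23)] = -7.602936/(1.86*c - 0.23)^3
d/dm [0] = 0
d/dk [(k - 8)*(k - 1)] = 2*k - 9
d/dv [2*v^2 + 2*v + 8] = 4*v + 2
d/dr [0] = 0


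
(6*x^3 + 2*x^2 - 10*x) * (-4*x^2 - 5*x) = -24*x^5 - 38*x^4 + 30*x^3 + 50*x^2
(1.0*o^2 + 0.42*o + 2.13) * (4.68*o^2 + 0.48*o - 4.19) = 4.68*o^4 + 2.4456*o^3 + 5.98*o^2 - 0.7374*o - 8.9247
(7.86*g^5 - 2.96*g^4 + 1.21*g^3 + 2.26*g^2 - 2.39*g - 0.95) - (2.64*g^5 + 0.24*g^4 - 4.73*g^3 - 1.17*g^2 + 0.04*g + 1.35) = 5.22*g^5 - 3.2*g^4 + 5.94*g^3 + 3.43*g^2 - 2.43*g - 2.3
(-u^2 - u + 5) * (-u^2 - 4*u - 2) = u^4 + 5*u^3 + u^2 - 18*u - 10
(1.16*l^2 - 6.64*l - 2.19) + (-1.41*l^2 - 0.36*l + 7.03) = -0.25*l^2 - 7.0*l + 4.84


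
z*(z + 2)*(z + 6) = z^3 + 8*z^2 + 12*z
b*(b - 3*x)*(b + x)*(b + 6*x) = b^4 + 4*b^3*x - 15*b^2*x^2 - 18*b*x^3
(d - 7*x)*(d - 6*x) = d^2 - 13*d*x + 42*x^2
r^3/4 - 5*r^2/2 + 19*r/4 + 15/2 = (r/4 + 1/4)*(r - 6)*(r - 5)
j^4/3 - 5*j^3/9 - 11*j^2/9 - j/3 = j*(j/3 + 1/3)*(j - 3)*(j + 1/3)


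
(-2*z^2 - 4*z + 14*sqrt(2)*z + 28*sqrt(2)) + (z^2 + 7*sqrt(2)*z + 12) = -z^2 - 4*z + 21*sqrt(2)*z + 12 + 28*sqrt(2)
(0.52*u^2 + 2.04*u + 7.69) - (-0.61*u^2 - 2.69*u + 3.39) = 1.13*u^2 + 4.73*u + 4.3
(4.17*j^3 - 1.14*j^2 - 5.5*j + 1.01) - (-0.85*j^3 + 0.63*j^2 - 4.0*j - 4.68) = 5.02*j^3 - 1.77*j^2 - 1.5*j + 5.69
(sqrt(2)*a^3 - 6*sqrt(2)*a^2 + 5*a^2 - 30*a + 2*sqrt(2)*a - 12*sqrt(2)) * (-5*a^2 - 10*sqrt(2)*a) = -5*sqrt(2)*a^5 - 45*a^4 + 30*sqrt(2)*a^4 - 60*sqrt(2)*a^3 + 270*a^3 - 40*a^2 + 360*sqrt(2)*a^2 + 240*a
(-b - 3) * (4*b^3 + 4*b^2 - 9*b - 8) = -4*b^4 - 16*b^3 - 3*b^2 + 35*b + 24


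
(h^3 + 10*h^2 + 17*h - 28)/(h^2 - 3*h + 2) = (h^2 + 11*h + 28)/(h - 2)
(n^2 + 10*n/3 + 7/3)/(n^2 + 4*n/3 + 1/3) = (3*n + 7)/(3*n + 1)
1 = 1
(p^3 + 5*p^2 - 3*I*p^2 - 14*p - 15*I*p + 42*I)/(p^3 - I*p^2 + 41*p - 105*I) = (p^2 + 5*p - 14)/(p^2 + 2*I*p + 35)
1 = 1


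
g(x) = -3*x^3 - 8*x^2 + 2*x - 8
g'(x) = -9*x^2 - 16*x + 2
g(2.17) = -71.99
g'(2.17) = -75.10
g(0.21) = -7.96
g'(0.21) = -1.76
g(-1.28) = -17.38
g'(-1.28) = 7.73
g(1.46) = -31.47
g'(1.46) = -40.54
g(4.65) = -473.31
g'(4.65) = -267.00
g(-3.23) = 3.17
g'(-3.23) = -40.22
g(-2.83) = -9.74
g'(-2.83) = -24.80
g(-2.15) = -19.46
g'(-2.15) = -5.20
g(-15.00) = 8287.00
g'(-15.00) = -1783.00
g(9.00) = -2825.00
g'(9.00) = -871.00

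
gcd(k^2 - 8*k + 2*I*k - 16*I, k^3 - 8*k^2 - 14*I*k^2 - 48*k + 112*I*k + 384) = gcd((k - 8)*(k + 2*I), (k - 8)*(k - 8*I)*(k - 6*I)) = k - 8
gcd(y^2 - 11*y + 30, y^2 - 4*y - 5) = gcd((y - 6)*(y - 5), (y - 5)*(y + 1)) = y - 5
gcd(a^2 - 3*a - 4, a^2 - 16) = a - 4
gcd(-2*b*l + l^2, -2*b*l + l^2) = 2*b*l - l^2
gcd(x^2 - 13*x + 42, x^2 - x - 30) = x - 6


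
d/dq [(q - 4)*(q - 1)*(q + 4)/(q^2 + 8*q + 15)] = (q^4 + 16*q^3 + 53*q^2 - 62*q - 368)/(q^4 + 16*q^3 + 94*q^2 + 240*q + 225)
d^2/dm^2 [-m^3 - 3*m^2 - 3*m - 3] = -6*m - 6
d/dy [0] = 0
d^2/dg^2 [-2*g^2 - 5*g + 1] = -4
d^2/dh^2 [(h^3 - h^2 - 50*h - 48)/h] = 2 - 96/h^3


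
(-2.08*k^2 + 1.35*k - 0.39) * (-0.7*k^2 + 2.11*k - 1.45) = 1.456*k^4 - 5.3338*k^3 + 6.1375*k^2 - 2.7804*k + 0.5655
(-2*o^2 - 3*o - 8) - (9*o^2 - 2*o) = -11*o^2 - o - 8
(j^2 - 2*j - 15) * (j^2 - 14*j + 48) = j^4 - 16*j^3 + 61*j^2 + 114*j - 720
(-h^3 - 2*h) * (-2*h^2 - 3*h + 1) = 2*h^5 + 3*h^4 + 3*h^3 + 6*h^2 - 2*h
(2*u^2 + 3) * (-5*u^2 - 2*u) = -10*u^4 - 4*u^3 - 15*u^2 - 6*u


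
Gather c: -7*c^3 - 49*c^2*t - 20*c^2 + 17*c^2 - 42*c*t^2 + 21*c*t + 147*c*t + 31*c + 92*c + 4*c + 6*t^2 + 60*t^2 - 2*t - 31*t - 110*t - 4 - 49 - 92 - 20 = -7*c^3 + c^2*(-49*t - 3) + c*(-42*t^2 + 168*t + 127) + 66*t^2 - 143*t - 165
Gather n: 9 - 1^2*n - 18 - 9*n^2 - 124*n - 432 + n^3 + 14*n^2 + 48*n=n^3 + 5*n^2 - 77*n - 441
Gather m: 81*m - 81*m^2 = -81*m^2 + 81*m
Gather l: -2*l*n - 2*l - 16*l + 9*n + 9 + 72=l*(-2*n - 18) + 9*n + 81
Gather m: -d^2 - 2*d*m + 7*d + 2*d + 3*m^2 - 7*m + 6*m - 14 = -d^2 + 9*d + 3*m^2 + m*(-2*d - 1) - 14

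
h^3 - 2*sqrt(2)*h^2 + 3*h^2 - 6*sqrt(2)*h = h*(h + 3)*(h - 2*sqrt(2))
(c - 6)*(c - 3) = c^2 - 9*c + 18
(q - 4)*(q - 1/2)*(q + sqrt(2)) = q^3 - 9*q^2/2 + sqrt(2)*q^2 - 9*sqrt(2)*q/2 + 2*q + 2*sqrt(2)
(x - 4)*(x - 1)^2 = x^3 - 6*x^2 + 9*x - 4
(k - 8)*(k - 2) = k^2 - 10*k + 16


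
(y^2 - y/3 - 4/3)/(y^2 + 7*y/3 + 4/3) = (3*y - 4)/(3*y + 4)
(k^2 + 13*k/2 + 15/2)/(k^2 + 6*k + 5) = (k + 3/2)/(k + 1)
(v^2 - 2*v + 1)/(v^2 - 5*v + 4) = (v - 1)/(v - 4)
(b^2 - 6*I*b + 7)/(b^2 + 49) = (b + I)/(b + 7*I)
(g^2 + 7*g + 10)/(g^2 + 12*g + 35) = (g + 2)/(g + 7)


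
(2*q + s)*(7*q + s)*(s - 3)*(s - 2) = 14*q^2*s^2 - 70*q^2*s + 84*q^2 + 9*q*s^3 - 45*q*s^2 + 54*q*s + s^4 - 5*s^3 + 6*s^2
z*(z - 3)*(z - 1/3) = z^3 - 10*z^2/3 + z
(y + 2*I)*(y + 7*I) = y^2 + 9*I*y - 14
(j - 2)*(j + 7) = j^2 + 5*j - 14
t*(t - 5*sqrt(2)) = t^2 - 5*sqrt(2)*t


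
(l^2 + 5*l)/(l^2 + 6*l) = (l + 5)/(l + 6)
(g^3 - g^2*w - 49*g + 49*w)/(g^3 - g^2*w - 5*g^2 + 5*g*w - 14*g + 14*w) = (g + 7)/(g + 2)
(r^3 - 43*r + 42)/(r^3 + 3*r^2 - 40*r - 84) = (r - 1)/(r + 2)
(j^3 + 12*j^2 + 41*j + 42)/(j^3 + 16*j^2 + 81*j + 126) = (j + 2)/(j + 6)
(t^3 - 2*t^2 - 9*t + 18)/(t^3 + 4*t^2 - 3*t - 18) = (t - 3)/(t + 3)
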